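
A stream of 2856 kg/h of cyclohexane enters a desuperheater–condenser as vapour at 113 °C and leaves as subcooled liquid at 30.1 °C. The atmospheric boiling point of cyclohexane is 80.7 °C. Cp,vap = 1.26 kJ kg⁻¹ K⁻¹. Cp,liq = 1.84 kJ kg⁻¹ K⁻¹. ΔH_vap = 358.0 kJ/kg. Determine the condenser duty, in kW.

Q_c = 390 kW

vapour 113→80.7 °C: -40.698 kJ/kg
condensation at 80.7 °C: -358 kJ/kg
liquid 80.7→30.1 °C: -93.104 kJ/kg
Δh = -40.698 + -358 + -93.104 = -491.8 kJ/kg
Q = ṁ·Δh = 2856 kg/h × -491.8 kJ/kg = -1.4046e+06 kJ/h
|Q| = 390.16 kW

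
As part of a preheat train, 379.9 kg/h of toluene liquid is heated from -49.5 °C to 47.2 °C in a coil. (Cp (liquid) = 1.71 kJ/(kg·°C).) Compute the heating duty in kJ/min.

Q = ṁ·Cp·ΔT = 379.9 × 1.71 × (47.2 − -49.5) = 62819 kJ/h
Converting: 62819 / 3600 s = 17.45 kW
Heating duty = 1047 kJ/min

Q = 1050 kJ/min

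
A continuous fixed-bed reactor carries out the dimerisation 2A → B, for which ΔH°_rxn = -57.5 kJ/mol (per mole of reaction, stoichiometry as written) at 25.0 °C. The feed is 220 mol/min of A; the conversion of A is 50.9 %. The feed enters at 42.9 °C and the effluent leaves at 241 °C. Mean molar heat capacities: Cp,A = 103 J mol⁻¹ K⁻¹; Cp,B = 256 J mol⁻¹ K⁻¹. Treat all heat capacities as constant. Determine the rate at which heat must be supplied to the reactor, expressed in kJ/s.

Extent of reaction ξ = 0.509 × 220 / 2 = 55.99 mol/min
Reaction term: ξ·ΔH°_rxn = 55.99 × -57.5 = -3219.4 kJ/min
Sensible, feed 42.9→25 °C: -405.61 kJ/min
Outlet flows (mol/min): A 108.02, B 55.99
Sensible, products 25→241 °C: 5499.3 kJ/min
Q = ΔH = 1874.2 kJ/min = 31.237 kW
Heat supplied = 31.237 kJ/s

Q_in = 31.2 kJ/s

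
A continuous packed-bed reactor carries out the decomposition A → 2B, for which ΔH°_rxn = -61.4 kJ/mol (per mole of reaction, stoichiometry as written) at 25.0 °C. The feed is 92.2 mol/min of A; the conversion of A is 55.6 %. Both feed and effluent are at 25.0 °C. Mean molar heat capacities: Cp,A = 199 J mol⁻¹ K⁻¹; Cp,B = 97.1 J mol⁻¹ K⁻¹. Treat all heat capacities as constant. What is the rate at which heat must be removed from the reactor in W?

Extent of reaction ξ = 0.556 × 92.2 = 51.263 mol/min
Reaction term: ξ·ΔH°_rxn = 51.263 × -61.4 = -3147.6 kJ/min
Q = ΔH = -3147.6 kJ/min = -52.459 kW
Heat removed = 52459 W

Q_out = 52500 W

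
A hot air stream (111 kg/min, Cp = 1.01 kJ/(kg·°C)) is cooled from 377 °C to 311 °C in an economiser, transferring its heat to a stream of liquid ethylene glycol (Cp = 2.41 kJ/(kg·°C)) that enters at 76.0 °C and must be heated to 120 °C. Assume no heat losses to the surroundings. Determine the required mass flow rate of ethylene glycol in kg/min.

Heat released by hot stream: Q = 111 × 1.01 × (377 − 311) = 7399.3 kJ/min
Energy balance on cold side (adiabatic exchanger): Q = ṁ_c·Cp_c·(T_c,out − T_c,in)
ṁ_c = 7399.3 / [2.41 × (120 − 76.0)] = 69.778 kg/min

ṁ_c = 69.8 kg/min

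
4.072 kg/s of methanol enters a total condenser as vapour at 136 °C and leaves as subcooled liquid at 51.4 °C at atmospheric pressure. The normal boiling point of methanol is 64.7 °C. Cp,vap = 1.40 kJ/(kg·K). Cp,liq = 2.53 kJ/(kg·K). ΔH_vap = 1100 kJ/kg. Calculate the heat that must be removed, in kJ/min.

vapour 136→64.7 °C: -99.82 kJ/kg
condensation at 64.7 °C: -1100 kJ/kg
liquid 64.7→51.4 °C: -33.649 kJ/kg
Δh = -99.82 + -1100 + -33.649 = -1233.5 kJ/kg
Q = ṁ·Δh = 4.072 kg/s × -1233.5 kJ/kg = -5022.7 kJ/s
|Q| = 5022.7 kW = 301360 kJ/min

Q_c = 301000 kJ/min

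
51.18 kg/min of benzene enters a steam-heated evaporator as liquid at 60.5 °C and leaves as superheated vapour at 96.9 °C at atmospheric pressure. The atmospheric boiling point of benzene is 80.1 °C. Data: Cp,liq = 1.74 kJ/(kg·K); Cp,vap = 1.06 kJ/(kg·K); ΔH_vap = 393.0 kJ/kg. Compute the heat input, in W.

liquid 60.5→80.1 °C: 34.104 kJ/kg
vaporisation at 80.1 °C: 393 kJ/kg
vapour 80.1→96.9 °C: 17.808 kJ/kg
Δh = 34.104 + 393 + 17.808 = 444.91 kJ/kg
Q = ṁ·Δh = 51.18 kg/min × 444.91 kJ/kg = 22771 kJ/min
|Q| = 379.51 kW = 379510 W

Q = 380000 W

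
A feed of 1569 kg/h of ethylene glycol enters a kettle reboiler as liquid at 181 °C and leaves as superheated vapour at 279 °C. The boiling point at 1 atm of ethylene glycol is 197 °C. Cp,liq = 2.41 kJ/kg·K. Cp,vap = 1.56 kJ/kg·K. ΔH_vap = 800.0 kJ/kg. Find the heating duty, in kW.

liquid 181→197 °C: 38.56 kJ/kg
vaporisation at 197 °C: 800 kJ/kg
vapour 197→279 °C: 127.92 kJ/kg
Δh = 38.56 + 800 + 127.92 = 966.48 kJ/kg
Q = ṁ·Δh = 1569 kg/h × 966.48 kJ/kg = 1.5164e+06 kJ/h
|Q| = 421.22 kW

Q = 421 kW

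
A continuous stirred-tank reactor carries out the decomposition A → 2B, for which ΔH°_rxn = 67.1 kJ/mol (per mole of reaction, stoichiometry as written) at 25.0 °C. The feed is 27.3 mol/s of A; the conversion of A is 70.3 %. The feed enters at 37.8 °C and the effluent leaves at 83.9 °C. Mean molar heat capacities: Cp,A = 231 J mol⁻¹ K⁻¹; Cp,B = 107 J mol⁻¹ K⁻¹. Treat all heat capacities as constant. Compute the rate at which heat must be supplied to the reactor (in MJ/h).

Extent of reaction ξ = 0.703 × 27.3 = 19.192 mol/s
Reaction term: ξ·ΔH°_rxn = 19.192 × 67.1 = 1287.8 kJ/s
Sensible, feed 37.8→25 °C: -80.721 kJ/s
Outlet flows (mol/s): A 8.1081, B 38.384
Sensible, products 25→83.9 °C: 352.22 kJ/s
Q = ΔH = 1559.3 kJ/s = 1559.3 kW
Heat supplied = 5613.4 MJ/h

Q_in = 5610 MJ/h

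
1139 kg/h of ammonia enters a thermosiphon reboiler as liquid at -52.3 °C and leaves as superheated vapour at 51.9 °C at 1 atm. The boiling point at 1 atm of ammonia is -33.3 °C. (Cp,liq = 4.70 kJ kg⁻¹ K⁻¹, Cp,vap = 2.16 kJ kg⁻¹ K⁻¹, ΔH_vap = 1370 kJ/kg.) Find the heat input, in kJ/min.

Q = 31200 kJ/min

liquid -52.3→-33.3 °C: 89.3 kJ/kg
vaporisation at -33.3 °C: 1370 kJ/kg
vapour -33.3→51.9 °C: 184.03 kJ/kg
Δh = 89.3 + 1370 + 184.03 = 1643.3 kJ/kg
Q = ṁ·Δh = 1139 kg/h × 1643.3 kJ/kg = 1.8718e+06 kJ/h
|Q| = 519.93 kW = 31196 kJ/min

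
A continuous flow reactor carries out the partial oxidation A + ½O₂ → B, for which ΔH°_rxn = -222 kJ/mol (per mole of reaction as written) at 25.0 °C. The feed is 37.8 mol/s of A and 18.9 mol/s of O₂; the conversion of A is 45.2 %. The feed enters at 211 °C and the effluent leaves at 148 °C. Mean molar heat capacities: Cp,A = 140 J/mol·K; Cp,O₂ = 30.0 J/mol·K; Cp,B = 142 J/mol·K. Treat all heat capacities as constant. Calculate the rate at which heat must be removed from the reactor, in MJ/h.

Q_out = 15100 MJ/h

Extent of reaction ξ = 0.452 × 37.8 = 17.086 mol/s
Reaction term: ξ·ΔH°_rxn = 17.086 × -222 = -3793 kJ/s
Sensible, feed 211→25 °C: -1089.8 kJ/s
Outlet flows (mol/s): A 20.714, O₂ 10.357, B 17.086
Sensible, products 25→148 °C: 693.34 kJ/s
Q = ΔH = -4189.4 kJ/s = -4189.4 kW
Heat removed = 15082 MJ/h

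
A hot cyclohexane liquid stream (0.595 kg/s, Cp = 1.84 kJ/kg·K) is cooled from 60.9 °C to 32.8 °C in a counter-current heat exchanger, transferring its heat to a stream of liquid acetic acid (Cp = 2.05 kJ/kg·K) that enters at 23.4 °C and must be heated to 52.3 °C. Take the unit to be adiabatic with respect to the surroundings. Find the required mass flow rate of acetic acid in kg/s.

ṁ_c = 0.519 kg/s

Heat released by hot stream: Q = 0.595 × 1.84 × (60.9 − 32.8) = 30.764 kJ/s
Energy balance on cold side (adiabatic exchanger): Q = ṁ_c·Cp_c·(T_c,out − T_c,in)
ṁ_c = 30.764 / [2.05 × (52.3 − 23.4)] = 0.51927 kg/s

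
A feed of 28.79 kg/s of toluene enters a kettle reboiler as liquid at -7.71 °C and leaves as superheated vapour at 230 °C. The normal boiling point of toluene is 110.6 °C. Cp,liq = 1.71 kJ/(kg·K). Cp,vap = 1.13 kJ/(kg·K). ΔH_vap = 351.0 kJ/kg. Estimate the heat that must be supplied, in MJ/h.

Q = 71300 MJ/h

liquid -7.71→110.6 °C: 202.31 kJ/kg
vaporisation at 110.6 °C: 351 kJ/kg
vapour 110.6→230 °C: 134.92 kJ/kg
Δh = 202.31 + 351 + 134.92 = 688.23 kJ/kg
Q = ṁ·Δh = 28.79 kg/s × 688.23 kJ/kg = 19814 kJ/s
|Q| = 19814 kW = 71331 MJ/h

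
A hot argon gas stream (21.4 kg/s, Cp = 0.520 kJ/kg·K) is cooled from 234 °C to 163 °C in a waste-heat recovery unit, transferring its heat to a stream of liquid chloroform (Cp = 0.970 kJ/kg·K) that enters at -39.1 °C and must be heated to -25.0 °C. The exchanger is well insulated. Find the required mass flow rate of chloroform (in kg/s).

Heat released by hot stream: Q = 21.4 × 0.520 × (234 − 163) = 790.09 kJ/s
Energy balance on cold side (adiabatic exchanger): Q = ṁ_c·Cp_c·(T_c,out − T_c,in)
ṁ_c = 790.09 / [0.970 × (-25.0 − -39.1)] = 57.768 kg/s

ṁ_c = 57.8 kg/s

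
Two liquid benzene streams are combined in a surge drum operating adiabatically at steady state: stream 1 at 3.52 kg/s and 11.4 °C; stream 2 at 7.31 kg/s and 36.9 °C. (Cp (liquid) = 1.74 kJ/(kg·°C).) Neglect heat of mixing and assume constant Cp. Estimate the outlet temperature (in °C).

T_out = 28.6 °C

No heat crosses the boundary, so H_out = H_in.
T_out = Σ ṁᵢCp,ᵢTᵢ / Σ ṁᵢCp,ᵢ
      = 539.17 / 18.844 = 28.612 °C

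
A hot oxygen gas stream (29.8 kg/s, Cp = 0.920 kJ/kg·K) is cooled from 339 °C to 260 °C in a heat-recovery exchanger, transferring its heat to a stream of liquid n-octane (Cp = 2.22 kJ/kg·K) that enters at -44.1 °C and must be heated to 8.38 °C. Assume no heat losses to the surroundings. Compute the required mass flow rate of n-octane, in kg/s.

Heat released by hot stream: Q = 29.8 × 0.920 × (339 − 260) = 2165.9 kJ/s
Energy balance on cold side (adiabatic exchanger): Q = ṁ_c·Cp_c·(T_c,out − T_c,in)
ṁ_c = 2165.9 / [2.22 × (8.38 − -44.1)] = 18.59 kg/s

ṁ_c = 18.6 kg/s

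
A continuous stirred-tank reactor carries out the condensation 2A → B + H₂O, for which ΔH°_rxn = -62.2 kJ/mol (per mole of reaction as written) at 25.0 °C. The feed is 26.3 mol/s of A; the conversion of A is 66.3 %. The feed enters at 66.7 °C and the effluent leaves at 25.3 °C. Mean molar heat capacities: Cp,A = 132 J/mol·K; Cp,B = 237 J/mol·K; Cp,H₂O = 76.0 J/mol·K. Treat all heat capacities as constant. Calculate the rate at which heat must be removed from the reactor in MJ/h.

Extent of reaction ξ = 0.663 × 26.3 / 2 = 8.7185 mol/s
Reaction term: ξ·ΔH°_rxn = 8.7185 × -62.2 = -542.29 kJ/s
Sensible, feed 66.7→25 °C: -144.77 kJ/s
Outlet flows (mol/s): A 8.8631, B 8.7185, H₂O 8.7185
Sensible, products 25→25.3 °C: 1.1696 kJ/s
Q = ΔH = -685.88 kJ/s = -685.88 kW
Heat removed = 2469.2 MJ/h

Q_out = 2470 MJ/h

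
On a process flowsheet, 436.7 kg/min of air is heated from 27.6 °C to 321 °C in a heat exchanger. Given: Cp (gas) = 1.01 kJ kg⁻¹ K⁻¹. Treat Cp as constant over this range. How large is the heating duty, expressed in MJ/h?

Q = ṁ·Cp·ΔT = 436.7 × 1.01 × (321 − 27.6) = 129410 kJ/min
Converting: 129410 / 60 s = 2156.8 kW
Heating duty = 7764.5 MJ/h

Q = 7760 MJ/h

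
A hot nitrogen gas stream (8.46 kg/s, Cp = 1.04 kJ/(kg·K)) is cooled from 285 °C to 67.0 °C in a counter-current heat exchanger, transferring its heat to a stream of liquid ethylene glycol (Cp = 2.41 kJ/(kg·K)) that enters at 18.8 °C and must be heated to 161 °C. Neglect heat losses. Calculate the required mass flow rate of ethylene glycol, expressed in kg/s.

ṁ_c = 5.60 kg/s

Heat released by hot stream: Q = 8.46 × 1.04 × (285 − 67.0) = 1918.1 kJ/s
Energy balance on cold side (adiabatic exchanger): Q = ṁ_c·Cp_c·(T_c,out − T_c,in)
ṁ_c = 1918.1 / [2.41 × (161 − 18.8)] = 5.5968 kg/s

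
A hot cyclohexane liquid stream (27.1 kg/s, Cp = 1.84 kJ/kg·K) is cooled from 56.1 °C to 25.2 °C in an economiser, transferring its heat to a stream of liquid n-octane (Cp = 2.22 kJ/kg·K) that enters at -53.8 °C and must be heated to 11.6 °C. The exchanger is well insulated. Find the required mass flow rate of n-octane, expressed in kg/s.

ṁ_c = 10.6 kg/s

Heat released by hot stream: Q = 27.1 × 1.84 × (56.1 − 25.2) = 1540.8 kJ/s
Energy balance on cold side (adiabatic exchanger): Q = ṁ_c·Cp_c·(T_c,out − T_c,in)
ṁ_c = 1540.8 / [2.22 × (11.6 − -53.8)] = 10.612 kg/s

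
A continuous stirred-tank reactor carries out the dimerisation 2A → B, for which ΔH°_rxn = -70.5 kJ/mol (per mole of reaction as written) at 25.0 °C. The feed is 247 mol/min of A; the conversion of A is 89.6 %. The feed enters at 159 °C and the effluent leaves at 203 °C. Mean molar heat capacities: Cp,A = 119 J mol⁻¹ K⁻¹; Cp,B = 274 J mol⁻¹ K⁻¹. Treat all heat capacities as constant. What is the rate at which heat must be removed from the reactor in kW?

Q_out = 96.6 kW

Extent of reaction ξ = 0.896 × 247 / 2 = 110.66 mol/min
Reaction term: ξ·ΔH°_rxn = 110.66 × -70.5 = -7801.2 kJ/min
Sensible, feed 159→25 °C: -3938.7 kJ/min
Outlet flows (mol/min): A 25.688, B 110.66
Sensible, products 25→203 °C: 5941 kJ/min
Q = ΔH = -5798.9 kJ/min = -96.648 kW
Heat removed = 96.648 kW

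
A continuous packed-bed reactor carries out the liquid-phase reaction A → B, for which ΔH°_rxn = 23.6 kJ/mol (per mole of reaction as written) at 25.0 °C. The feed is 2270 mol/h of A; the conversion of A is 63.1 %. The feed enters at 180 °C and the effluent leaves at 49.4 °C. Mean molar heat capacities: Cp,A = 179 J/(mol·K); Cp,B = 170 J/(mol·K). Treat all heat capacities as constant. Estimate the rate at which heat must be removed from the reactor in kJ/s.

Extent of reaction ξ = 0.631 × 2270 = 1432.4 mol/h
Reaction term: ξ·ΔH°_rxn = 1432.4 × 23.6 = 33804 kJ/h
Sensible, feed 180→25 °C: -62981 kJ/h
Outlet flows (mol/h): A 837.63, B 1432.4
Sensible, products 25→49.4 °C: 9599.9 kJ/h
Q = ΔH = -19577 kJ/h = -5.4381 kW
Heat removed = 5.4381 kJ/s

Q_out = 5.44 kJ/s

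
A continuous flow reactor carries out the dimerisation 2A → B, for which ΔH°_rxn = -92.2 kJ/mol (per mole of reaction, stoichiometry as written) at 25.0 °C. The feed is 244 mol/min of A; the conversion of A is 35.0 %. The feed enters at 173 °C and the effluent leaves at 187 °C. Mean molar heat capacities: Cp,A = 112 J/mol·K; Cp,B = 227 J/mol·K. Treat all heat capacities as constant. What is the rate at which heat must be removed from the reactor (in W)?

Extent of reaction ξ = 0.350 × 244 / 2 = 42.7 mol/min
Reaction term: ξ·ΔH°_rxn = 42.7 × -92.2 = -3936.9 kJ/min
Sensible, feed 173→25 °C: -4044.5 kJ/min
Outlet flows (mol/min): A 158.6, B 42.7
Sensible, products 25→187 °C: 4447.9 kJ/min
Q = ΔH = -3533.6 kJ/min = -58.893 kW
Heat removed = 58893 W

Q_out = 58900 W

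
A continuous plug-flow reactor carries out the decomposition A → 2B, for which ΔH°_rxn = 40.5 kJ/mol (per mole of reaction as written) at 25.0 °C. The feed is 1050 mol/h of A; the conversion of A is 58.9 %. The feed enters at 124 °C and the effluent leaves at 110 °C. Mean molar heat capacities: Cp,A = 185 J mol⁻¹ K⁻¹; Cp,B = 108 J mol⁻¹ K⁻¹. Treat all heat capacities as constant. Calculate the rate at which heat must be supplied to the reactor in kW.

Q_in = 6.65 kW

Extent of reaction ξ = 0.589 × 1050 = 618.45 mol/h
Reaction term: ξ·ΔH°_rxn = 618.45 × 40.5 = 25047 kJ/h
Sensible, feed 124→25 °C: -19231 kJ/h
Outlet flows (mol/h): A 431.55, B 1236.9
Sensible, products 25→110 °C: 18141 kJ/h
Q = ΔH = 23957 kJ/h = 6.6548 kW
Heat supplied = 6.6548 kW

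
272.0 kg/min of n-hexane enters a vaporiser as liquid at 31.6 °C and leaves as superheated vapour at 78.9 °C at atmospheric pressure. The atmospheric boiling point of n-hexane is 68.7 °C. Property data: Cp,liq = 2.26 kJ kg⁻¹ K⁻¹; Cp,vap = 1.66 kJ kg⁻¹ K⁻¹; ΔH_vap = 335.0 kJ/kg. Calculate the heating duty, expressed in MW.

Q = 1.98 MW

liquid 31.6→68.7 °C: 83.846 kJ/kg
vaporisation at 68.7 °C: 335 kJ/kg
vapour 68.7→78.9 °C: 16.932 kJ/kg
Δh = 83.846 + 335 + 16.932 = 435.78 kJ/kg
Q = ṁ·Δh = 272.0 kg/min × 435.78 kJ/kg = 118530 kJ/min
|Q| = 1975.5 kW = 1.9755 MW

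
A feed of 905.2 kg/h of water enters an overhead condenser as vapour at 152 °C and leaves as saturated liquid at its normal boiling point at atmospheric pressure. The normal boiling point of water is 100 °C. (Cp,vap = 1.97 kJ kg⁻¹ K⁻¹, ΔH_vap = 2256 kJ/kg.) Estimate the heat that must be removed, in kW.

vapour 152→100 °C: -102.44 kJ/kg
condensation at 100 °C: -2256 kJ/kg
Δh = -102.44 + -2256 = -2358.4 kJ/kg
Q = ṁ·Δh = 905.2 kg/h × -2358.4 kJ/kg = -2.1349e+06 kJ/h
|Q| = 593.02 kW

Q_c = 593 kW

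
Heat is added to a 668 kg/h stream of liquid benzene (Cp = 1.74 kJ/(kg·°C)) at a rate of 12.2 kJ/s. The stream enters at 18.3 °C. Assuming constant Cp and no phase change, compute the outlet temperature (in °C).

T_out = 56.1 °C

Q = 12.2 kJ/s = 43920 kJ/h
ΔT = Q/(ṁ·Cp) = 43920/(668×1.74) = 37.786 K
T_out = 18.3 + 37.786 = 56.086 °C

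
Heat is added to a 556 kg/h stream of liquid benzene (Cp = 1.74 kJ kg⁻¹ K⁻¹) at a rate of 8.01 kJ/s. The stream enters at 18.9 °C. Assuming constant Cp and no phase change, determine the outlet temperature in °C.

Q = 8.01 kJ/s = 28836 kJ/h
ΔT = Q/(ṁ·Cp) = 28836/(556×1.74) = 29.806 K
T_out = 18.9 + 29.806 = 48.706 °C

T_out = 48.7 °C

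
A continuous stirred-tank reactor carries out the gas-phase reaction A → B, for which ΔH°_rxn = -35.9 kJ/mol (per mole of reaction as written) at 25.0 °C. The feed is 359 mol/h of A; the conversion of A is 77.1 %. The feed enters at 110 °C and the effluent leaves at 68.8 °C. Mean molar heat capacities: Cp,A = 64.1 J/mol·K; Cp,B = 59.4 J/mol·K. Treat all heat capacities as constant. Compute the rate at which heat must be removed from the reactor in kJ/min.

Q_out = 182 kJ/min

Extent of reaction ξ = 0.771 × 359 = 276.79 mol/h
Reaction term: ξ·ΔH°_rxn = 276.79 × -35.9 = -9936.7 kJ/h
Sensible, feed 110→25 °C: -1956 kJ/h
Outlet flows (mol/h): A 82.211, B 276.79
Sensible, products 25→68.8 °C: 950.94 kJ/h
Q = ΔH = -10942 kJ/h = -3.0394 kW
Heat removed = 182.36 kJ/min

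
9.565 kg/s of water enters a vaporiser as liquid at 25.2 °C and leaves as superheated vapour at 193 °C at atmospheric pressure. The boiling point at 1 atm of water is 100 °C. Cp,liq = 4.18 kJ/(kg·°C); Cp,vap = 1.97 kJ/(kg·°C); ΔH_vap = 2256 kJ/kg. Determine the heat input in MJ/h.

liquid 25.2→100 °C: 312.66 kJ/kg
vaporisation at 100 °C: 2256 kJ/kg
vapour 100→193 °C: 183.21 kJ/kg
Δh = 312.66 + 2256 + 183.21 = 2751.9 kJ/kg
Q = ṁ·Δh = 9.565 kg/s × 2751.9 kJ/kg = 26322 kJ/s
|Q| = 26322 kW = 94758 MJ/h

Q = 94800 MJ/h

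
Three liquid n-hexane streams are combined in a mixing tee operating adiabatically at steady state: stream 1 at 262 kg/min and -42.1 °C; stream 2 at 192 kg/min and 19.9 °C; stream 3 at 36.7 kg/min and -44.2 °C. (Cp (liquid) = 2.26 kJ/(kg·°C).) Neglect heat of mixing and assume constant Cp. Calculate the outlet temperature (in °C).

T_out = -18.0 °C

No heat crosses the boundary, so H_out = H_in.
T_out = Σ ṁᵢCp,ᵢTᵢ / Σ ṁᵢCp,ᵢ
      = -19959 / 1109 = -17.998 °C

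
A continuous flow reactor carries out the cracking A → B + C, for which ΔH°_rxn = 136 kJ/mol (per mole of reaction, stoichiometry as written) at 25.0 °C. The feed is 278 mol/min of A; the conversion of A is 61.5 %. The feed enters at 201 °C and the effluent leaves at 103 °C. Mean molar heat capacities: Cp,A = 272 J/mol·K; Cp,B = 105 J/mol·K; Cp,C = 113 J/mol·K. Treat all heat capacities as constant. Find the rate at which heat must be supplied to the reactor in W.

Q_in = 252000 W

Extent of reaction ξ = 0.615 × 278 = 170.97 mol/min
Reaction term: ξ·ΔH°_rxn = 170.97 × 136 = 23252 kJ/min
Sensible, feed 201→25 °C: -13308 kJ/min
Outlet flows (mol/min): A 107.03, B 170.97, C 170.97
Sensible, products 25→103 °C: 5177.9 kJ/min
Q = ΔH = 15121 kJ/min = 252.02 kW
Heat supplied = 252020 W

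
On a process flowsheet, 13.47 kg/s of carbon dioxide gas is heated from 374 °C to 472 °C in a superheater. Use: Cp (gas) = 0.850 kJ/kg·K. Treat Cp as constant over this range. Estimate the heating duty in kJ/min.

Q = 67300 kJ/min

Q = ṁ·Cp·ΔT = 13.47 × 0.850 × (472 − 374) = 1122.1 kJ/s
Heating duty = 67323 kJ/min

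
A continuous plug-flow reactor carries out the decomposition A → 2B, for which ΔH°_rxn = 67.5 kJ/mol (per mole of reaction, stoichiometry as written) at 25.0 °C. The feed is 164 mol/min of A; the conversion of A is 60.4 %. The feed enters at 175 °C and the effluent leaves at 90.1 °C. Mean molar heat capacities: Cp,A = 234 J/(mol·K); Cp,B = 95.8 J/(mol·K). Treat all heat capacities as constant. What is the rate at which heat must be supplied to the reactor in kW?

Extent of reaction ξ = 0.604 × 164 = 99.056 mol/min
Reaction term: ξ·ΔH°_rxn = 99.056 × 67.5 = 6686.3 kJ/min
Sensible, feed 175→25 °C: -5756.4 kJ/min
Outlet flows (mol/min): A 64.944, B 198.11
Sensible, products 25→90.1 °C: 2224.9 kJ/min
Q = ΔH = 3154.7 kJ/min = 52.579 kW
Heat supplied = 52.579 kW

Q_in = 52.6 kW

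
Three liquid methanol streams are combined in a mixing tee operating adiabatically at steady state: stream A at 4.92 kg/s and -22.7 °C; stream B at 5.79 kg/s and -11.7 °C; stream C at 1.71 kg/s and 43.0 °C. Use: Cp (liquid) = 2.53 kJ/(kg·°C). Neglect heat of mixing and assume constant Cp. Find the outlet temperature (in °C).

T_out = -8.53 °C

No heat crosses the boundary, so H_out = H_in.
Σ ṁᵢCp,ᵢTᵢ = 4.92×2.53×-22.7 + 5.79×2.53×-11.7 + 1.71×2.53×43.0 = -267.92
Σ ṁᵢCp,ᵢ = 4.92×2.53 + 5.79×2.53 + 1.71×2.53 = 31.423
T_out = -267.92 / 31.423 = -8.5263 °C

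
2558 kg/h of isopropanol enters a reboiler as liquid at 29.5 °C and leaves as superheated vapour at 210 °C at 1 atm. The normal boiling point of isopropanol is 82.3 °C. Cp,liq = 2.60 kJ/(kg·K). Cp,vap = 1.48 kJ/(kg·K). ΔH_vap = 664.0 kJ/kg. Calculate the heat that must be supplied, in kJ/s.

liquid 29.5→82.3 °C: 137.28 kJ/kg
vaporisation at 82.3 °C: 664 kJ/kg
vapour 82.3→210 °C: 189 kJ/kg
Δh = 137.28 + 664 + 189 = 990.28 kJ/kg
Q = ṁ·Δh = 2558 kg/h × 990.28 kJ/kg = 2.5331e+06 kJ/h
|Q| = 703.65 kW

Q = 704 kJ/s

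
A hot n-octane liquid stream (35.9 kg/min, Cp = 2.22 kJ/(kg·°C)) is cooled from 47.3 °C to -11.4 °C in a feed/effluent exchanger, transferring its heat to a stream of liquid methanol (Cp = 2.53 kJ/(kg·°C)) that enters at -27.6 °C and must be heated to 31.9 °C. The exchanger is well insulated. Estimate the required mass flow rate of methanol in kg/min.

ṁ_c = 31.1 kg/min

Heat released by hot stream: Q = 35.9 × 2.22 × (47.3 − -11.4) = 4678.3 kJ/min
Energy balance on cold side (adiabatic exchanger): Q = ṁ_c·Cp_c·(T_c,out − T_c,in)
ṁ_c = 4678.3 / [2.53 × (31.9 − -27.6)] = 31.078 kg/min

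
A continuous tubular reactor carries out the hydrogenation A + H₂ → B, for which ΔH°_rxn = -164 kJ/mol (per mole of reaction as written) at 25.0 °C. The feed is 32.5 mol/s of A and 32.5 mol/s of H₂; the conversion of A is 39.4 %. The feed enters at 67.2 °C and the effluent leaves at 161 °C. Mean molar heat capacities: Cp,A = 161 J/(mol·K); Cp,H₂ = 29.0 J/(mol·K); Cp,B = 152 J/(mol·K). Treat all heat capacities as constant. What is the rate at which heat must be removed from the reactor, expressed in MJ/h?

Q_out = 5710 MJ/h

Extent of reaction ξ = 0.394 × 32.5 = 12.805 mol/s
Reaction term: ξ·ΔH°_rxn = 12.805 × -164 = -2100 kJ/s
Sensible, feed 67.2→25 °C: -260.59 kJ/s
Outlet flows (mol/s): A 19.695, H₂ 19.695, B 12.805
Sensible, products 25→161 °C: 773.62 kJ/s
Q = ΔH = -1587 kJ/s = -1587 kW
Heat removed = 5713.1 MJ/h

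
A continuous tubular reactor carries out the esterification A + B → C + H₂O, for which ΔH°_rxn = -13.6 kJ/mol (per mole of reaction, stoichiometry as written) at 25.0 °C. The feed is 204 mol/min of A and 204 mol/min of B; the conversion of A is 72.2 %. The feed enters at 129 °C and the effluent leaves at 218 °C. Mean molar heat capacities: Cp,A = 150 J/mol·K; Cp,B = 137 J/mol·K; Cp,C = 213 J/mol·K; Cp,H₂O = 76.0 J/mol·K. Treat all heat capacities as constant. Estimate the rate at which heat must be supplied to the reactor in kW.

Extent of reaction ξ = 0.722 × 204 = 147.29 mol/min
Reaction term: ξ·ΔH°_rxn = 147.29 × -13.6 = -2003.1 kJ/min
Sensible, feed 129→25 °C: -6089 kJ/min
Outlet flows (mol/min): A 56.712, B 56.712, C 147.29, H₂O 147.29
Sensible, products 25→218 °C: 11357 kJ/min
Q = ΔH = 3264.5 kJ/min = 54.408 kW
Heat supplied = 54.408 kW

Q_in = 54.4 kW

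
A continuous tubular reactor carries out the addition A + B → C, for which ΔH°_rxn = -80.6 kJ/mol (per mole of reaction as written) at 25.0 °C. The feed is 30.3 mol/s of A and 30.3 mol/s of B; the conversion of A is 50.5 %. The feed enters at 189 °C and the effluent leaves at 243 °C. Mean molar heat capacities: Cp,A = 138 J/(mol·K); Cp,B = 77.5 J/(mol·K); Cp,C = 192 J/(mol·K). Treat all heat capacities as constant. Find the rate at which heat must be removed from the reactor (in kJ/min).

Extent of reaction ξ = 0.505 × 30.3 = 15.302 mol/s
Reaction term: ξ·ΔH°_rxn = 15.302 × -80.6 = -1233.3 kJ/s
Sensible, feed 189→25 °C: -1070.9 kJ/s
Outlet flows (mol/s): A 14.998, B 14.998, C 15.302
Sensible, products 25→243 °C: 1345.1 kJ/s
Q = ΔH = -959.09 kJ/s = -959.09 kW
Heat removed = 57545 kJ/min

Q_out = 57500 kJ/min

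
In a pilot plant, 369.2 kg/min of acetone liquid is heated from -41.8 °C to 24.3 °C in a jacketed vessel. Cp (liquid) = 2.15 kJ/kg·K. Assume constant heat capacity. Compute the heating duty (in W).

Q = ṁ·Cp·ΔT = 369.2 × 2.15 × (24.3 − -41.8) = 52469 kJ/min
Converting: 52469 / 60 s = 874.48 kW
Heating duty = 874480 W

Q = 874000 W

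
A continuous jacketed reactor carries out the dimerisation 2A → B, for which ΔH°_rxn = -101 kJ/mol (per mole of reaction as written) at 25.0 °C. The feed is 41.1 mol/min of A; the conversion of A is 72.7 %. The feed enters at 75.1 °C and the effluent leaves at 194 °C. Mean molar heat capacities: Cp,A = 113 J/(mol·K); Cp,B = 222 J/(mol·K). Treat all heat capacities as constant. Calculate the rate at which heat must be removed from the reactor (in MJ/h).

Extent of reaction ξ = 0.727 × 41.1 / 2 = 14.94 mol/min
Reaction term: ξ·ΔH°_rxn = 14.94 × -101 = -1508.9 kJ/min
Sensible, feed 75.1→25 °C: -232.68 kJ/min
Outlet flows (mol/min): A 11.22, B 14.94
Sensible, products 25→194 °C: 774.79 kJ/min
Q = ΔH = -966.82 kJ/min = -16.114 kW
Heat removed = 58.009 MJ/h

Q_out = 58.0 MJ/h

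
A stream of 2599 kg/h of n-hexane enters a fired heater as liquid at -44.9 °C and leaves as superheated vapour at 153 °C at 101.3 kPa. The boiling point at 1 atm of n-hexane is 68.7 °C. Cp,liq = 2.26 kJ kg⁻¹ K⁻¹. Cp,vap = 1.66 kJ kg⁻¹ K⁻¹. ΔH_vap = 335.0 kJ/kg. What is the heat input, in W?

Q = 528000 W

liquid -44.9→68.7 °C: 256.74 kJ/kg
vaporisation at 68.7 °C: 335 kJ/kg
vapour 68.7→153 °C: 139.94 kJ/kg
Δh = 256.74 + 335 + 139.94 = 731.67 kJ/kg
Q = ṁ·Δh = 2599 kg/h × 731.67 kJ/kg = 1.9016e+06 kJ/h
|Q| = 528.23 kW = 528230 W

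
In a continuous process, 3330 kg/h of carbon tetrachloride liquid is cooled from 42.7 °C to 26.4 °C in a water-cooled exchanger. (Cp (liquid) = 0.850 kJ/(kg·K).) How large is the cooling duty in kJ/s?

Q_c = 12.8 kJ/s

Q = ṁ·Cp·ΔT = 3330 × 0.850 × (26.4 − 42.7) = -46137 kJ/h
Converting: 46137 / 3600 s = 12.816 kW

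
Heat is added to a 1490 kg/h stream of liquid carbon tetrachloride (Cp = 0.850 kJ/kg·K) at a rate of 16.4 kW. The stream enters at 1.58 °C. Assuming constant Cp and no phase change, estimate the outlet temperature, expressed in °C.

Q = 16.4 kW = 59040 kJ/h
ΔT = Q/(ṁ·Cp) = 59040/(1490×0.850) = 46.617 K
T_out = 1.58 + 46.617 = 48.197 °C

T_out = 48.2 °C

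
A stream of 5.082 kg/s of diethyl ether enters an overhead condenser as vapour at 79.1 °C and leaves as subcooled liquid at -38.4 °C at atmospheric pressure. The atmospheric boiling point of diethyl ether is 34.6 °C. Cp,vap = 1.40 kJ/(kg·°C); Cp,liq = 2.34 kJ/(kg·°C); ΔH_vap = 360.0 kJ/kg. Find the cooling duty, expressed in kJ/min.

Q_c = 181000 kJ/min

vapour 79.1→34.6 °C: -62.3 kJ/kg
condensation at 34.6 °C: -360 kJ/kg
liquid 34.6→-38.4 °C: -170.82 kJ/kg
Δh = -62.3 + -360 + -170.82 = -593.12 kJ/kg
Q = ṁ·Δh = 5.082 kg/s × -593.12 kJ/kg = -3014.2 kJ/s
|Q| = 3014.2 kW = 180850 kJ/min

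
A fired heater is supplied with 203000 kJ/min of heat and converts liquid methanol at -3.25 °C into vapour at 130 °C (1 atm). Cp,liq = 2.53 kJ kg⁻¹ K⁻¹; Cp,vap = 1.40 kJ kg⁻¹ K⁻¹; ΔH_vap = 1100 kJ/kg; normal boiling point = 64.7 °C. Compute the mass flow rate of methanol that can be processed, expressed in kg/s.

ṁ = 2.48 kg/s

Δh = 2.53×(64.7−-3.25) + 1100 + 1.40×(130−64.7) = 1363.3 kJ/kg
Q = 203000 kJ/min = 3383.3 kJ/s = 3383.3 kJ/s
ṁ = Q/Δh = 3383.3 / 1363.3 = 2.4817 kg/s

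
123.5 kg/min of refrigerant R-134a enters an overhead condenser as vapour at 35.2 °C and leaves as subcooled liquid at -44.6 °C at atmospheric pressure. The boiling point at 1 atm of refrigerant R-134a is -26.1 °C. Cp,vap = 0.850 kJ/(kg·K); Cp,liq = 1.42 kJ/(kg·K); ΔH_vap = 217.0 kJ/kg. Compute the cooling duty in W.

Q_c = 608000 W

vapour 35.2→-26.1 °C: -52.105 kJ/kg
condensation at -26.1 °C: -217 kJ/kg
liquid -26.1→-44.6 °C: -26.27 kJ/kg
Δh = -52.105 + -217 + -26.27 = -295.38 kJ/kg
Q = ṁ·Δh = 123.5 kg/min × -295.38 kJ/kg = -36479 kJ/min
|Q| = 607.98 kW = 607980 W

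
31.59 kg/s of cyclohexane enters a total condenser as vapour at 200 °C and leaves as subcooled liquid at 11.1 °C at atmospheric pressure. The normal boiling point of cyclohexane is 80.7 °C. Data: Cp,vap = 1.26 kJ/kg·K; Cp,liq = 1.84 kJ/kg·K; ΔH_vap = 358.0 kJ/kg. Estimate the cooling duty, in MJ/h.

Q_c = 72400 MJ/h

vapour 200→80.7 °C: -150.32 kJ/kg
condensation at 80.7 °C: -358 kJ/kg
liquid 80.7→11.1 °C: -128.06 kJ/kg
Δh = -150.32 + -358 + -128.06 = -636.38 kJ/kg
Q = ṁ·Δh = 31.59 kg/s × -636.38 kJ/kg = -20103 kJ/s
|Q| = 20103 kW = 72372 MJ/h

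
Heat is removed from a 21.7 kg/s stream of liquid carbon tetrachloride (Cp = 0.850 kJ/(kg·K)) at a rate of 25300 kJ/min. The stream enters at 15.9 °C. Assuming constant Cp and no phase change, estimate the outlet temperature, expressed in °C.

T_out = -6.96 °C

Q = 25300 kJ/min = 421.67 kJ/s
ΔT = Q/(ṁ·Cp) = 421.67/(21.7×0.850) = 22.861 K
T_out = 15.9 − 22.861 = -6.9608 °C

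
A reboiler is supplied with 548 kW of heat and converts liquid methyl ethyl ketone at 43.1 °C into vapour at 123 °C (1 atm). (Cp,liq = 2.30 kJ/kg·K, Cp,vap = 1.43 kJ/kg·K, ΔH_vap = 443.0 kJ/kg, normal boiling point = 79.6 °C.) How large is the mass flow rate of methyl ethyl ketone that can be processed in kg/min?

ṁ = 55.8 kg/min

Δh = 2.30×(79.6−43.1) + 443.0 + 1.43×(123−79.6) = 589.01 kJ/kg
Q = 548 kW = 548 kJ/s = 32880 kJ/min
ṁ = Q/Δh = 32880 / 589.01 = 55.822 kg/min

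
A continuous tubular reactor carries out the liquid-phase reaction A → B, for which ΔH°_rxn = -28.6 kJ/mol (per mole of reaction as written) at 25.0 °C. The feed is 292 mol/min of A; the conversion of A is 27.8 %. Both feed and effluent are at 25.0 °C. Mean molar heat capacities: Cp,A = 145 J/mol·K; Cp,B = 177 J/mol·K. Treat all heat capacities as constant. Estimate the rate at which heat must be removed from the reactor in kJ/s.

Q_out = 38.7 kJ/s

Extent of reaction ξ = 0.278 × 292 = 81.176 mol/min
Reaction term: ξ·ΔH°_rxn = 81.176 × -28.6 = -2321.6 kJ/min
Q = ΔH = -2321.6 kJ/min = -38.694 kW
Heat removed = 38.694 kJ/s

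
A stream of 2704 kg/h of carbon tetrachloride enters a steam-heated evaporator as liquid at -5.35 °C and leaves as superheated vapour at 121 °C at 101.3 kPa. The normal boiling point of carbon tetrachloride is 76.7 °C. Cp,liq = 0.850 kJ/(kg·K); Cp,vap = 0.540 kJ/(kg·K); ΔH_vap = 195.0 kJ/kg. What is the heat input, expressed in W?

Q = 217000 W

liquid -5.35→76.7 °C: 69.742 kJ/kg
vaporisation at 76.7 °C: 195 kJ/kg
vapour 76.7→121 °C: 23.922 kJ/kg
Δh = 69.742 + 195 + 23.922 = 288.66 kJ/kg
Q = ṁ·Δh = 2704 kg/h × 288.66 kJ/kg = 780550 kJ/h
|Q| = 216.82 kW = 216820 W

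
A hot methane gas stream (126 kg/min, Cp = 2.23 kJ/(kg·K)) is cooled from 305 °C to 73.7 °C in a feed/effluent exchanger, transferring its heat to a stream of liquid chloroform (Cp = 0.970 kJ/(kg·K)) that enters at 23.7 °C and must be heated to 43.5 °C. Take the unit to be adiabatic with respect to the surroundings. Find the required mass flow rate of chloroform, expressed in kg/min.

Heat released by hot stream: Q = 126 × 2.23 × (305 − 73.7) = 64991 kJ/min
Energy balance on cold side (adiabatic exchanger): Q = ṁ_c·Cp_c·(T_c,out − T_c,in)
ṁ_c = 64991 / [0.970 × (43.5 − 23.7)] = 3383.9 kg/min

ṁ_c = 3380 kg/min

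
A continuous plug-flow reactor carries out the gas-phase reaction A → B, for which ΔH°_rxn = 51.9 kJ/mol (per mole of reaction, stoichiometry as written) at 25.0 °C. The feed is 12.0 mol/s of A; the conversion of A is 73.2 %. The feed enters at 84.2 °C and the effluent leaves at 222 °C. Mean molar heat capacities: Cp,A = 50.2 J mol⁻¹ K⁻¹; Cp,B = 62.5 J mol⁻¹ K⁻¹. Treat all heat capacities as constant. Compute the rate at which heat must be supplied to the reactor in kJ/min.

Q_in = 33600 kJ/min

Extent of reaction ξ = 0.732 × 12.0 = 8.784 mol/s
Reaction term: ξ·ΔH°_rxn = 8.784 × 51.9 = 455.89 kJ/s
Sensible, feed 84.2→25 °C: -35.662 kJ/s
Outlet flows (mol/s): A 3.216, B 8.784
Sensible, products 25→222 °C: 139.96 kJ/s
Q = ΔH = 560.18 kJ/s = 560.18 kW
Heat supplied = 33611 kJ/min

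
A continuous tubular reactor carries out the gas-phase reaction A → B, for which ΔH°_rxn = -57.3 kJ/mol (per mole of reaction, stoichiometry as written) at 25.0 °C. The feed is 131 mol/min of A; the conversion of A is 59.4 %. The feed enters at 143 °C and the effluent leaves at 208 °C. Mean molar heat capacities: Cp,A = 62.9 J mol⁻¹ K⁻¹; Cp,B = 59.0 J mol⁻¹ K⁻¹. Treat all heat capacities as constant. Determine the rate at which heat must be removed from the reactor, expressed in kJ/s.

Extent of reaction ξ = 0.594 × 131 = 77.814 mol/min
Reaction term: ξ·ΔH°_rxn = 77.814 × -57.3 = -4458.7 kJ/min
Sensible, feed 143→25 °C: -972.31 kJ/min
Outlet flows (mol/min): A 53.186, B 77.814
Sensible, products 25→208 °C: 1452.4 kJ/min
Q = ΔH = -3978.7 kJ/min = -66.311 kW
Heat removed = 66.311 kJ/s

Q_out = 66.3 kJ/s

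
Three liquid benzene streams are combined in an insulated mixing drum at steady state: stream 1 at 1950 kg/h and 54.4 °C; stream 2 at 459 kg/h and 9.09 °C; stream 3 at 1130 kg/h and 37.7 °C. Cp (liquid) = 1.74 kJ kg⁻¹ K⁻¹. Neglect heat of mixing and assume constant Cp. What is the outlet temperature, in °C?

T_out = 43.2 °C

Energy balance with Q = 0: Σ ṁᵢCp,ᵢ(T_out − Tᵢ) = 0
T_out = Σ ṁᵢCp,ᵢTᵢ / Σ ṁᵢCp,ᵢ
      = 265960 / 6157.9 = 43.191 °C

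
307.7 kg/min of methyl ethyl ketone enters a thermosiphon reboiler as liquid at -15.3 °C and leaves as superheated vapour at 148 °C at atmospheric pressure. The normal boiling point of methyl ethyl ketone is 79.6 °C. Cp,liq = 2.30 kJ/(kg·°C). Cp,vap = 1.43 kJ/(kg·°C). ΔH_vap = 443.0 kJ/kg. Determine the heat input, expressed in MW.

liquid -15.3→79.6 °C: 218.27 kJ/kg
vaporisation at 79.6 °C: 443 kJ/kg
vapour 79.6→148 °C: 97.812 kJ/kg
Δh = 218.27 + 443 + 97.812 = 759.08 kJ/kg
Q = ṁ·Δh = 307.7 kg/min × 759.08 kJ/kg = 233570 kJ/min
|Q| = 3892.8 kW = 3.8928 MW

Q = 3.89 MW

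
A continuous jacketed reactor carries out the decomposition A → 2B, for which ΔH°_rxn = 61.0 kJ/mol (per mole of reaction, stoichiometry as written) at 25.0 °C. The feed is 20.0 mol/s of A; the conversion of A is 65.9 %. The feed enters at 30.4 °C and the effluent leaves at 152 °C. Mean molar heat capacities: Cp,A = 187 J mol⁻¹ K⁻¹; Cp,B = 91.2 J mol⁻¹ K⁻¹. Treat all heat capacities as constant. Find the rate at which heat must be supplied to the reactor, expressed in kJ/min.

Q_in = 75100 kJ/min

Extent of reaction ξ = 0.659 × 20.0 = 13.18 mol/s
Reaction term: ξ·ΔH°_rxn = 13.18 × 61.0 = 803.98 kJ/s
Sensible, feed 30.4→25 °C: -20.196 kJ/s
Outlet flows (mol/s): A 6.82, B 26.36
Sensible, products 25→152 °C: 467.28 kJ/s
Q = ΔH = 1251.1 kJ/s = 1251.1 kW
Heat supplied = 75064 kJ/min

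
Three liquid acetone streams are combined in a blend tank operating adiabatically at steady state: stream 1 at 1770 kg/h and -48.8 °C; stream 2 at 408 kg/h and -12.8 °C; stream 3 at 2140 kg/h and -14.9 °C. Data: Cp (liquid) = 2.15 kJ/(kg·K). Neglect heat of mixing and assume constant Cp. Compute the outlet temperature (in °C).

Energy balance with Q = 0: Σ ṁᵢCp,ᵢ(T_out − Tᵢ) = 0
T_out = Σ ṁᵢCp,ᵢTᵢ / Σ ṁᵢCp,ᵢ
      = -265490 / 9283.7 = -28.598 °C

T_out = -28.6 °C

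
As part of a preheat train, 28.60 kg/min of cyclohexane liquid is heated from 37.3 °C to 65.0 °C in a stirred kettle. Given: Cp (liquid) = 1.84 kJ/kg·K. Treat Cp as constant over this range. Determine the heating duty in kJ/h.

Q = 87500 kJ/h

Q = ṁ·Cp·ΔT = 28.60 × 1.84 × (65.0 − 37.3) = 1457.7 kJ/min
Converting: 1457.7 / 60 s = 24.295 kW
Heating duty = 87461 kJ/h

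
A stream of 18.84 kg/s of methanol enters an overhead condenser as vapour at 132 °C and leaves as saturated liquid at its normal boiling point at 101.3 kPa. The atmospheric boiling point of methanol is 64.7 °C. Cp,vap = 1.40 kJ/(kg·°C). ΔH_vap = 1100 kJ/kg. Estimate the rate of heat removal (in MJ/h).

vapour 132→64.7 °C: -94.22 kJ/kg
condensation at 64.7 °C: -1100 kJ/kg
Δh = -94.22 + -1100 = -1194.2 kJ/kg
Q = ṁ·Δh = 18.84 kg/s × -1194.2 kJ/kg = -22499 kJ/s
|Q| = 22499 kW = 80997 MJ/h

Q_c = 81000 MJ/h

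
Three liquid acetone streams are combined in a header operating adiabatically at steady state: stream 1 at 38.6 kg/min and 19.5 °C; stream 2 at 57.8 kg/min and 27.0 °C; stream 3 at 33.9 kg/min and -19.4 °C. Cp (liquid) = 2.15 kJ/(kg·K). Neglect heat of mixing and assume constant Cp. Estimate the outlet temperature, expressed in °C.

T_out = 12.7 °C

No heat crosses the boundary, so H_out = H_in.
Σ ṁᵢCp,ᵢTᵢ = 38.6×2.15×19.5 + 57.8×2.15×27.0 + 33.9×2.15×-19.4 = 3559.6
Σ ṁᵢCp,ᵢ = 38.6×2.15 + 57.8×2.15 + 33.9×2.15 = 280.14
T_out = 3559.6 / 280.14 = 12.706 °C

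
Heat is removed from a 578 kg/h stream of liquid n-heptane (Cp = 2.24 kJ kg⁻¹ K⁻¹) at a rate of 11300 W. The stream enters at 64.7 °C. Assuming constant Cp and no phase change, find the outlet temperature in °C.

T_out = 33.3 °C

Q = 11300 W = 40680 kJ/h
ΔT = Q/(ṁ·Cp) = 40680/(578×2.24) = 31.42 K
T_out = 64.7 − 31.42 = 33.28 °C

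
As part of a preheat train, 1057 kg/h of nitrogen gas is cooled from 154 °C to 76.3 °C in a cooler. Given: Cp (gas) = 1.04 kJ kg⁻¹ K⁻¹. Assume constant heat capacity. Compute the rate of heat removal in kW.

Q_c = 23.7 kW

Q = ṁ·Cp·ΔT = 1057 × 1.04 × (76.3 − 154) = -85414 kJ/h
Converting: 85414 / 3600 s = 23.726 kW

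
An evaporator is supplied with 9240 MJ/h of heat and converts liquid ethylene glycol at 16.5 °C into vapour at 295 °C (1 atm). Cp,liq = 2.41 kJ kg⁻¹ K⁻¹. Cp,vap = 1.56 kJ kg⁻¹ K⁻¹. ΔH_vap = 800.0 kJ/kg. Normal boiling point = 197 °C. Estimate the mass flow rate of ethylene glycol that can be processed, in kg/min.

ṁ = 111 kg/min

Δh = 2.41×(197−16.5) + 800.0 + 1.56×(295−197) = 1387.9 kJ/kg
Q = 9240 MJ/h = 2566.7 kJ/s = 154000 kJ/min
ṁ = Q/Δh = 154000 / 1387.9 = 110.96 kg/min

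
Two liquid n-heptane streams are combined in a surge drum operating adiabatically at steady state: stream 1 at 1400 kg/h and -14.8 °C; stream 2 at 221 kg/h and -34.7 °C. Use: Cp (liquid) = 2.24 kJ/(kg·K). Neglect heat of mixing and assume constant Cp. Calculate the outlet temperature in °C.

Adiabatic, steady state ⇒ Σ ṁᵢCp,ᵢ(T_out − Tᵢ) = 0
Σ ṁᵢCp,ᵢTᵢ = 1400×2.24×-14.8 + 221×2.24×-34.7 = -63591
Σ ṁᵢCp,ᵢ = 1400×2.24 + 221×2.24 = 3631
T_out = -63591 / 3631 = -17.513 °C

T_out = -17.5 °C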